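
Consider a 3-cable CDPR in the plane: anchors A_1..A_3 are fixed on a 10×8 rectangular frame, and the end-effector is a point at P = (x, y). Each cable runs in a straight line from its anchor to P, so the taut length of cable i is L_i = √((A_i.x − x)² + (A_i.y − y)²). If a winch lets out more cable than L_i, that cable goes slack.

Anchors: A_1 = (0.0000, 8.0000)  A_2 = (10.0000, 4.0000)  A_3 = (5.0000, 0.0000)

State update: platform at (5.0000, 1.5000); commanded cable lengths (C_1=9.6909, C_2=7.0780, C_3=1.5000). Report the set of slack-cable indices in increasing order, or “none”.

cable 1: √((-5.0000)²+(6.5000)²)=8.2006, C_1=9.6909: slack
cable 2: √((5.0000)²+(2.5000)²)=5.5902, C_2=7.0780: slack
cable 3: √((0.0000)²+(-1.5000)²)=1.5000, C_3=1.5000: taut

1, 2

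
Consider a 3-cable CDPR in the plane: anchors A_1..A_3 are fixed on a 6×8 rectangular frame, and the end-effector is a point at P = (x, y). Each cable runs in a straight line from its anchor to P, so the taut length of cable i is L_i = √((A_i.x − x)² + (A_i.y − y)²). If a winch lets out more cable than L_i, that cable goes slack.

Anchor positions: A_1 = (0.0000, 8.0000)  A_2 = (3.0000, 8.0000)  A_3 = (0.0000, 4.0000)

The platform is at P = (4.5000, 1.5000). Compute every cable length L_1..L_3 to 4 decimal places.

L_1: Δ = A_1−P = (-4.5000, 6.5000) → ‖Δ‖ = √62.5000 = 7.9057
L_2: Δ = A_2−P = (-1.5000, 6.5000) → ‖Δ‖ = √44.5000 = 6.6708
L_3: Δ = A_3−P = (-4.5000, 2.5000) → ‖Δ‖ = √26.5000 = 5.1478

(7.9057, 6.6708, 5.1478)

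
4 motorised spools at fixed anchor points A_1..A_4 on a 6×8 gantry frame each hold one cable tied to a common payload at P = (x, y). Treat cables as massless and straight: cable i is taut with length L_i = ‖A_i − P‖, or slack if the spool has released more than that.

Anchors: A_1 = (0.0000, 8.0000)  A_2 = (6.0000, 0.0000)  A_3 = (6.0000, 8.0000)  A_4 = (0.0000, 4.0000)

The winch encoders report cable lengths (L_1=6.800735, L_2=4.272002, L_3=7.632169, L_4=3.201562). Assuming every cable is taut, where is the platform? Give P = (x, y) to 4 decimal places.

expand ‖A_i−P‖²=L_i² and subtract eq 1 (k_i ≔ ‖A_i‖²−L_i²)
k_1 = 0.0000+64.0000−46.2500 = 17.7500
eq1−eq2 → [-12.0000  16.0000]·P = 0.0000
eq1−eq3 → [-12.0000  0.0000]·P = -24.0000
eq1−eq4 → [0.0000  8.0000]·P = 12.0000
2×2 solve → P = (2.0000, 1.5000)
check cable 4: ‖A_4−P‖² = 10.2500 ≈ L_4² = 10.2500 ✓

(2.0000, 1.5000)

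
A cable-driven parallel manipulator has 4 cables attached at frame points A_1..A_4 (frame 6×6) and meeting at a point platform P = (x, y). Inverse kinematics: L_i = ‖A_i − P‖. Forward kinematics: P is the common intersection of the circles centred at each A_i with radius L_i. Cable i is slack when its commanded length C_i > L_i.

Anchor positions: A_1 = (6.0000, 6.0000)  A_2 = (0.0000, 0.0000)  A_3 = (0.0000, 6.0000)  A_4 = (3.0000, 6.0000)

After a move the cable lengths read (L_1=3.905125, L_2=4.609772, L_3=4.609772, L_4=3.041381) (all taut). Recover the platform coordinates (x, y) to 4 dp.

each cable: (A_i−P)·(A_i−P) = L_i²; let k_i = ‖A_i‖²−L_i²
k_1 = 36.0000+36.0000−15.2500 = 56.7500
row 1: 12.0000x + 12.0000y = 78.0000  (k_2=-21.2500)
row 2: 12.0000x + 0.0000y = 42.0000  (k_3=14.7500)
row 3: 6.0000x + 0.0000y = 21.0000  (k_4=35.7500)
Cramer on rows 1–2 → x = 3.5000, y = 3.0000
check cable 4: ‖A_4−P‖² = 9.2500 ≈ L_4² = 9.2500 ✓

(3.5000, 3.0000)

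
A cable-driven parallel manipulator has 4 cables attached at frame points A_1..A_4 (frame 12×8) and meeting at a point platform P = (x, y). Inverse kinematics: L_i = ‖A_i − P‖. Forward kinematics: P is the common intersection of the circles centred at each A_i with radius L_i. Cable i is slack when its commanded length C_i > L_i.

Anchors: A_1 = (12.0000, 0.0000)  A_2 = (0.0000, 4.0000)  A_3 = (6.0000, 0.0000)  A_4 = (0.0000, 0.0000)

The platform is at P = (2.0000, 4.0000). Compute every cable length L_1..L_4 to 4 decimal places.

cable 1: Δx=10.0000, Δy=-4.0000; L_1 = √(Δx²+Δy²) = 10.7703
cable 2: Δx=-2.0000, Δy=0.0000; L_2 = √(Δx²+Δy²) = 2.0000
cable 3: Δx=4.0000, Δy=-4.0000; L_3 = √(Δx²+Δy²) = 5.6569
cable 4: Δx=-2.0000, Δy=-4.0000; L_4 = √(Δx²+Δy²) = 4.4721

(10.7703, 2.0000, 5.6569, 4.4721)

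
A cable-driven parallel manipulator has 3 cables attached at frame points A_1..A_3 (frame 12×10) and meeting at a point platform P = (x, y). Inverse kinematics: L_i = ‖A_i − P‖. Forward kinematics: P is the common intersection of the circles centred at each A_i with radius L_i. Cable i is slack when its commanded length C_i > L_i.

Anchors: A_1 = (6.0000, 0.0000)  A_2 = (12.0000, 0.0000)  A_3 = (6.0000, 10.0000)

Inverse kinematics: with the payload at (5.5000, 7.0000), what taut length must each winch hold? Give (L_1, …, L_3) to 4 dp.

L_1: Δ = A_1−P = (0.5000, -7.0000) → ‖Δ‖ = √49.2500 = 7.0178
L_2: Δ = A_2−P = (6.5000, -7.0000) → ‖Δ‖ = √91.2500 = 9.5525
L_3: Δ = A_3−P = (0.5000, 3.0000) → ‖Δ‖ = √9.2500 = 3.0414

(7.0178, 9.5525, 3.0414)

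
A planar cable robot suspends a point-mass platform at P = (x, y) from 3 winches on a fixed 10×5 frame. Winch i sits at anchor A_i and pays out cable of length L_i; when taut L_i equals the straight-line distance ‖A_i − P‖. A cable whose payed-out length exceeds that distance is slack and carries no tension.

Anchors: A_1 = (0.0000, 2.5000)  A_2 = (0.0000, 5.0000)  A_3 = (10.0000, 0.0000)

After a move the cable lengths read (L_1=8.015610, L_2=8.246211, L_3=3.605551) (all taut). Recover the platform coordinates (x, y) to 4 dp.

circle eqns → linear via eq_j − eq_1; set c_j = A_j·A_j − L_j²
c_1 = 0.0000+6.2500−64.2500 = -58.0000
0.0000·x − 5.0000·y = c_1−c_2 = -15.0000
-20.0000·x + 5.0000·y = c_1−c_3 = -145.0000
solve first two rows → x=8.0000, y=3.0000

(8.0000, 3.0000)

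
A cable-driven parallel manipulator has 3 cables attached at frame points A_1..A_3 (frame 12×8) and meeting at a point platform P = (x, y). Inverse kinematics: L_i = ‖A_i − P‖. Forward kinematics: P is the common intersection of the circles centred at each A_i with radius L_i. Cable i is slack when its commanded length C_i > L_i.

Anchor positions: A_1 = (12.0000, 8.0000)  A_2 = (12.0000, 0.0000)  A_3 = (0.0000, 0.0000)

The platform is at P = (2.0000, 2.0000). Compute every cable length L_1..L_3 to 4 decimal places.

L_1: Δ = A_1−P = (10.0000, 6.0000) → ‖Δ‖ = √136.0000 = 11.6619
L_2: Δ = A_2−P = (10.0000, -2.0000) → ‖Δ‖ = √104.0000 = 10.1980
L_3: Δ = A_3−P = (-2.0000, -2.0000) → ‖Δ‖ = √8.0000 = 2.8284

(11.6619, 10.1980, 2.8284)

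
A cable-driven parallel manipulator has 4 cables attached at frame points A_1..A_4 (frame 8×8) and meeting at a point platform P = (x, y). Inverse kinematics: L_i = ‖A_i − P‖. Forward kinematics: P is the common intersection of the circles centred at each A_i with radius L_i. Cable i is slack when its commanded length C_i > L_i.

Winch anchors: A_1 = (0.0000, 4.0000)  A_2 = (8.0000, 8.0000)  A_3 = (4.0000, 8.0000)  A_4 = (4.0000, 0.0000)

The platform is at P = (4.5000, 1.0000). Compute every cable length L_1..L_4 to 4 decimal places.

L_1 = √((0.0000−4.5000)² + (4.0000−1.0000)²) = 5.4083
L_2 = √((8.0000−4.5000)² + (8.0000−1.0000)²) = 7.8262
L_3 = √((4.0000−4.5000)² + (8.0000−1.0000)²) = 7.0178
L_4 = √((4.0000−4.5000)² + (0.0000−1.0000)²) = 1.1180

(5.4083, 7.8262, 7.0178, 1.1180)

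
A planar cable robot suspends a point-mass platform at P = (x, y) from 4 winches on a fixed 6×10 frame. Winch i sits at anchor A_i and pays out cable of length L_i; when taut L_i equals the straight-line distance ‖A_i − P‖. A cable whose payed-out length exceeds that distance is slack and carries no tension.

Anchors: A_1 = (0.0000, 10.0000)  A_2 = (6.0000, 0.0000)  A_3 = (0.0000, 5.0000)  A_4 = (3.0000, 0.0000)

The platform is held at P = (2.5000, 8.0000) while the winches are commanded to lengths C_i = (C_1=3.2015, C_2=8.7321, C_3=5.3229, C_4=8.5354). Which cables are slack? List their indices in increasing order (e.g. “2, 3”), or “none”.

3, 4

cable 1: L_1 = ‖A_1−P‖ = 3.2016;  C_1 = 3.2015 → taut
cable 2: L_2 = ‖A_2−P‖ = 8.7321;  C_2 = 8.7321 → taut
cable 3: L_3 = ‖A_3−P‖ = 3.9051;  C_3 = 5.3229 → slack
cable 4: L_4 = ‖A_4−P‖ = 8.0156;  C_4 = 8.5354 → slack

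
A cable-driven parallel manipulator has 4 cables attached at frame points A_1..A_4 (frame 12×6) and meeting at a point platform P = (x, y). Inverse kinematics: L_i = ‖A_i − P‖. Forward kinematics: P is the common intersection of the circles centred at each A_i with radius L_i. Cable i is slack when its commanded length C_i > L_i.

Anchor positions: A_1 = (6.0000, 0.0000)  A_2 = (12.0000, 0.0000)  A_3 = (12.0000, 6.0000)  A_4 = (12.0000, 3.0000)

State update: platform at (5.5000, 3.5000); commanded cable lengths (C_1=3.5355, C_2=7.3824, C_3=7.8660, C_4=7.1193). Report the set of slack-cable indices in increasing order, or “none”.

cable 1: L_1 = ‖A_1−P‖ = 3.5355;  C_1 = 3.5355 → taut
cable 2: L_2 = ‖A_2−P‖ = 7.3824;  C_2 = 7.3824 → taut
cable 3: L_3 = ‖A_3−P‖ = 6.9642;  C_3 = 7.8660 → slack
cable 4: L_4 = ‖A_4−P‖ = 6.5192;  C_4 = 7.1193 → slack

3, 4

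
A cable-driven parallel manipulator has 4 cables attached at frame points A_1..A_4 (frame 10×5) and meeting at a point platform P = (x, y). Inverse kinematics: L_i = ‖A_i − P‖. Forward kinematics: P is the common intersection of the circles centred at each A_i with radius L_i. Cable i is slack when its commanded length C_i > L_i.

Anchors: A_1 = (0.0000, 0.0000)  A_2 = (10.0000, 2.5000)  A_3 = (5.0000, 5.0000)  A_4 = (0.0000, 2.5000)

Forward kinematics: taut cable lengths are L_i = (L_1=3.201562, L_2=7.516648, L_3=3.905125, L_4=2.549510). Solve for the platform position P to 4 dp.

(2.5000, 2.0000)

expand ‖A_i−P‖²=L_i² and subtract eq 1 (k_i ≔ ‖A_i‖²−L_i²)
k_1 = 0.0000+0.0000−10.2500 = -10.2500
eq1−eq2 → [-20.0000  -5.0000]·P = -60.0000
eq1−eq3 → [-10.0000  -10.0000]·P = -45.0000
eq1−eq4 → [0.0000  -5.0000]·P = -10.0000
2×2 solve → P = (2.5000, 2.0000)
check cable 4: ‖A_4−P‖² = 6.5000 ≈ L_4² = 6.5000 ✓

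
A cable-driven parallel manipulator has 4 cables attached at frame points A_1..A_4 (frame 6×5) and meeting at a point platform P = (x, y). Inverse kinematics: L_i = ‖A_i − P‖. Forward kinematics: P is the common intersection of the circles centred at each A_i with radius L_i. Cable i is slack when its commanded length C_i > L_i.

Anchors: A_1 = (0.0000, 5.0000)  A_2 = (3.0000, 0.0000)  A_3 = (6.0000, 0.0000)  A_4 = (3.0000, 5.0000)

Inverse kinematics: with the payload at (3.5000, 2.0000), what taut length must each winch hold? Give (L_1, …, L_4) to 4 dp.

L_1 = √((0.0000−3.5000)² + (5.0000−2.0000)²) = 4.6098
L_2 = √((3.0000−3.5000)² + (0.0000−2.0000)²) = 2.0616
L_3 = √((6.0000−3.5000)² + (0.0000−2.0000)²) = 3.2016
L_4 = √((3.0000−3.5000)² + (5.0000−2.0000)²) = 3.0414

(4.6098, 2.0616, 3.2016, 3.0414)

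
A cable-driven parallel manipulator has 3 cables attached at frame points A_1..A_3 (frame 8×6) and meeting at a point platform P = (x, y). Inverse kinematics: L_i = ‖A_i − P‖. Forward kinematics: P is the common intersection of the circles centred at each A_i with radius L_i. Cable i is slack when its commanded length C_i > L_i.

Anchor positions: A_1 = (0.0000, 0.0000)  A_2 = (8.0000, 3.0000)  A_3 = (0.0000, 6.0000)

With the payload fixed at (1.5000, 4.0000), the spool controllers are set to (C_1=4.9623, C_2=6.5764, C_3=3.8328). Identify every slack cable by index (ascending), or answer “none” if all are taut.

cable 1: L_1 = ‖A_1−P‖ = 4.2720;  C_1 = 4.9623 → slack
cable 2: L_2 = ‖A_2−P‖ = 6.5765;  C_2 = 6.5764 → taut
cable 3: L_3 = ‖A_3−P‖ = 2.5000;  C_3 = 3.8328 → slack

1, 3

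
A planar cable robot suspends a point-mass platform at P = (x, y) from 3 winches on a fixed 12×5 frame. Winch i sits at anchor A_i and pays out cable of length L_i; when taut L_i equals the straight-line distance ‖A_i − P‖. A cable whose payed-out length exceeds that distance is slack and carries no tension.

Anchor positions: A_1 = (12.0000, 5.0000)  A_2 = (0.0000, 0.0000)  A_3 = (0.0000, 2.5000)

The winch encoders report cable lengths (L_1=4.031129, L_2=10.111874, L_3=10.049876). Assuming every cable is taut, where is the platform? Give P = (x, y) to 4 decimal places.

expand ‖A_i−P‖²=L_i² and subtract eq 1 (q_i ≔ ‖A_i‖²−L_i²)
q_1 = 144.0000+25.0000−16.2500 = 152.7500
eq1−eq2 → [24.0000  10.0000]·P = 255.0000
eq1−eq3 → [24.0000  5.0000]·P = 247.5000
2×2 solve → P = (10.0000, 1.5000)

(10.0000, 1.5000)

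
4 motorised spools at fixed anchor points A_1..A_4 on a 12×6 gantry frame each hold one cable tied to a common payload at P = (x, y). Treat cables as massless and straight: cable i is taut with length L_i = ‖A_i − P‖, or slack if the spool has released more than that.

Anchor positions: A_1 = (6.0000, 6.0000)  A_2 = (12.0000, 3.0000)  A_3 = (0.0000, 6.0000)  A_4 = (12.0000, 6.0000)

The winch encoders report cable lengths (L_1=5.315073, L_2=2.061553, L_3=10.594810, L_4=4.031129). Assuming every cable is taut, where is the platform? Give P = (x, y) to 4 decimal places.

expand ‖A_i−P‖²=L_i² and subtract eq 1 (k_i ≔ ‖A_i‖²−L_i²)
k_1 = 36.0000+36.0000−28.2500 = 43.7500
eq1−eq2 → [-12.0000  6.0000]·P = -105.0000
eq1−eq3 → [12.0000  0.0000]·P = 120.0000
eq1−eq4 → [-12.0000  0.0000]·P = -120.0000
2×2 solve → P = (10.0000, 2.5000)
check cable 4: ‖A_4−P‖² = 16.2500 ≈ L_4² = 16.2500 ✓

(10.0000, 2.5000)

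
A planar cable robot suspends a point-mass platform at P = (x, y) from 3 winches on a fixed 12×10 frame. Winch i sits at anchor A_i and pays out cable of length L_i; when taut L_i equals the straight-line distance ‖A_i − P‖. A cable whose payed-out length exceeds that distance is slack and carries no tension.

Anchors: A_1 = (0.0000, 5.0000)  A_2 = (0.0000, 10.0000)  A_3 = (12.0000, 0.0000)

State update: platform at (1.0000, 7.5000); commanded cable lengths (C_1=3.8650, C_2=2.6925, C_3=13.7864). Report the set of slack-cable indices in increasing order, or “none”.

i=1: geometric 2.6926 vs commanded 3.8650 ⇒ slack
i=2: geometric 2.6926 vs commanded 2.6925 ⇒ taut
i=3: geometric 13.3135 vs commanded 13.7864 ⇒ slack

1, 3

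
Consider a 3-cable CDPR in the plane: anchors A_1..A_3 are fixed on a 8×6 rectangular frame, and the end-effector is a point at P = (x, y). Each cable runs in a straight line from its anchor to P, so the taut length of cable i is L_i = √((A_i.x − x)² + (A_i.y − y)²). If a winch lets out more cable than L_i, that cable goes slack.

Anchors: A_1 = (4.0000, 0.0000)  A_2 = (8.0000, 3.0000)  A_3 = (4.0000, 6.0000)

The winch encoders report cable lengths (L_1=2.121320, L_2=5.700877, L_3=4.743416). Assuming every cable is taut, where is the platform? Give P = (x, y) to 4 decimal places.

circle eqns → linear via eq_j − eq_1; set k_j = A_j·A_j − L_j²
k_1 = 16.0000+0.0000−4.5000 = 11.5000
-8.0000·x − 6.0000·y = k_1−k_2 = -29.0000
0.0000·x − 12.0000·y = k_1−k_3 = -18.0000
solve first two rows → x=2.5000, y=1.5000

(2.5000, 1.5000)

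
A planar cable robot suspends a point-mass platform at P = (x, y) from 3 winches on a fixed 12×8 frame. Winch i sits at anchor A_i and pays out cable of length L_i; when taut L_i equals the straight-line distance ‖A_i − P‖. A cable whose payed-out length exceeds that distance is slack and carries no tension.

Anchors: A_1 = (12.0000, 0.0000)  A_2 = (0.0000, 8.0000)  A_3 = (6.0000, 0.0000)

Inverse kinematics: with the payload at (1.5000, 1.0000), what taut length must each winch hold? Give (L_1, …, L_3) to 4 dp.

L_1 = √((12.0000−1.5000)² + (0.0000−1.0000)²) = 10.5475
L_2 = √((0.0000−1.5000)² + (8.0000−1.0000)²) = 7.1589
L_3 = √((6.0000−1.5000)² + (0.0000−1.0000)²) = 4.6098

(10.5475, 7.1589, 4.6098)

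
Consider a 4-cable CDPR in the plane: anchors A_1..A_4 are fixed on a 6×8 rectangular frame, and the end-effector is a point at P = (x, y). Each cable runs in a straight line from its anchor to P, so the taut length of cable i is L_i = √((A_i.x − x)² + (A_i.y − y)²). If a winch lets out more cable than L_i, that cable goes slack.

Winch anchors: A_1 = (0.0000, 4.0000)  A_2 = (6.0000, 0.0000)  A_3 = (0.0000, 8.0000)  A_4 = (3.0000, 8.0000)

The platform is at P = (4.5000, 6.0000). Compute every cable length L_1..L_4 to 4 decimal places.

L_1 = √((0.0000−4.5000)² + (4.0000−6.0000)²) = 4.9244
L_2 = √((6.0000−4.5000)² + (0.0000−6.0000)²) = 6.1847
L_3 = √((0.0000−4.5000)² + (8.0000−6.0000)²) = 4.9244
L_4 = √((3.0000−4.5000)² + (8.0000−6.0000)²) = 2.5000

(4.9244, 6.1847, 4.9244, 2.5000)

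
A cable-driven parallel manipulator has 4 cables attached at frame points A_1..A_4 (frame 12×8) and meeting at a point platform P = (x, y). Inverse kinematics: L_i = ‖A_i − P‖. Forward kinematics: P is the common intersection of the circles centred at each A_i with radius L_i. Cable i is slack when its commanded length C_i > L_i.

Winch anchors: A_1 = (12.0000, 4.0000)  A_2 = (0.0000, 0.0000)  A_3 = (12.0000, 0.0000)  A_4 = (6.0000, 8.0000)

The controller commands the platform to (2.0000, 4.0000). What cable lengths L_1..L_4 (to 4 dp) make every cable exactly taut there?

(10.0000, 4.4721, 10.7703, 5.6569)

L_1: Δ = A_1−P = (10.0000, 0.0000) → ‖Δ‖ = √100.0000 = 10.0000
L_2: Δ = A_2−P = (-2.0000, -4.0000) → ‖Δ‖ = √20.0000 = 4.4721
L_3: Δ = A_3−P = (10.0000, -4.0000) → ‖Δ‖ = √116.0000 = 10.7703
L_4: Δ = A_4−P = (4.0000, 4.0000) → ‖Δ‖ = √32.0000 = 5.6569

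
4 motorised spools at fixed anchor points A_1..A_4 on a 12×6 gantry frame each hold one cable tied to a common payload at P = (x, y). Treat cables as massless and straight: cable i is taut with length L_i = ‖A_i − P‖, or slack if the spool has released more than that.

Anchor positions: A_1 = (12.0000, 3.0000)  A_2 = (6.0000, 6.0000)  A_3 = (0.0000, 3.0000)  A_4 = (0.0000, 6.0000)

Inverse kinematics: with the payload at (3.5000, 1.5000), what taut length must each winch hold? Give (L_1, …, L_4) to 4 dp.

L_1 = √((12.0000−3.5000)² + (3.0000−1.5000)²) = 8.6313
L_2 = √((6.0000−3.5000)² + (6.0000−1.5000)²) = 5.1478
L_3 = √((0.0000−3.5000)² + (3.0000−1.5000)²) = 3.8079
L_4 = √((0.0000−3.5000)² + (6.0000−1.5000)²) = 5.7009

(8.6313, 5.1478, 3.8079, 5.7009)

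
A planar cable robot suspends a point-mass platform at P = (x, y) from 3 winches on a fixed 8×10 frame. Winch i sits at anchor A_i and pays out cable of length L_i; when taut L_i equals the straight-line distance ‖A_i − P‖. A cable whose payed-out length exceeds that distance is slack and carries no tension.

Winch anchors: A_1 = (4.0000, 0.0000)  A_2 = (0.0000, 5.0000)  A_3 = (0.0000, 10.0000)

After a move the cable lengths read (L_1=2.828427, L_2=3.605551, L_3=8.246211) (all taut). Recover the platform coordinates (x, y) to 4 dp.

(2.0000, 2.0000)

expand ‖A_i−P‖²=L_i² and subtract eq 1 (k_i ≔ ‖A_i‖²−L_i²)
k_1 = 16.0000+0.0000−8.0000 = 8.0000
eq1−eq2 → [8.0000  -10.0000]·P = -4.0000
eq1−eq3 → [8.0000  -20.0000]·P = -24.0000
2×2 solve → P = (2.0000, 2.0000)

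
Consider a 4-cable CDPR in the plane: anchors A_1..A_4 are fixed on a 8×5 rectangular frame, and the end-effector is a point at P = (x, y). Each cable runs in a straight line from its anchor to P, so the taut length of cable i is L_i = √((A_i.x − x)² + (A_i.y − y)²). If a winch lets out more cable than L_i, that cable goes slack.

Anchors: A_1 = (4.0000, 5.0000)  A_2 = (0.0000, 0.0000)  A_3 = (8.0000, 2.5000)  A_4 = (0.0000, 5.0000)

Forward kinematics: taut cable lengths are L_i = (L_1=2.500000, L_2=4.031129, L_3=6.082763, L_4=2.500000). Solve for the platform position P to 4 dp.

(2.0000, 3.5000)

each cable: (A_i−P)·(A_i−P) = L_i²; let k_i = ‖A_i‖²−L_i²
k_1 = 16.0000+25.0000−6.2500 = 34.7500
row 1: 8.0000x + 10.0000y = 51.0000  (k_2=-16.2500)
row 2: -8.0000x + 5.0000y = 1.5000  (k_3=33.2500)
row 3: 8.0000x + 0.0000y = 16.0000  (k_4=18.7500)
Cramer on rows 1–2 → x = 2.0000, y = 3.5000
check cable 4: ‖A_4−P‖² = 6.2500 ≈ L_4² = 6.2500 ✓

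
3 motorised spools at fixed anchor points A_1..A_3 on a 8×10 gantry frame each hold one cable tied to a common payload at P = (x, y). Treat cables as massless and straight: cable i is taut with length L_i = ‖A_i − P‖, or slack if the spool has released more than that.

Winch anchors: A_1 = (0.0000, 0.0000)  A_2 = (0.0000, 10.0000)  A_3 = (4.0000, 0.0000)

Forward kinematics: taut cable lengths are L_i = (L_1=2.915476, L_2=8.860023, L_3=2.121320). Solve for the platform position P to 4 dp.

(2.5000, 1.5000)

circle eqns → linear via eq_j − eq_1; set q_j = A_j·A_j − L_j²
q_1 = 0.0000+0.0000−8.5000 = -8.5000
0.0000·x − 20.0000·y = q_1−q_2 = -30.0000
-8.0000·x + 0.0000·y = q_1−q_3 = -20.0000
solve first two rows → x=2.5000, y=1.5000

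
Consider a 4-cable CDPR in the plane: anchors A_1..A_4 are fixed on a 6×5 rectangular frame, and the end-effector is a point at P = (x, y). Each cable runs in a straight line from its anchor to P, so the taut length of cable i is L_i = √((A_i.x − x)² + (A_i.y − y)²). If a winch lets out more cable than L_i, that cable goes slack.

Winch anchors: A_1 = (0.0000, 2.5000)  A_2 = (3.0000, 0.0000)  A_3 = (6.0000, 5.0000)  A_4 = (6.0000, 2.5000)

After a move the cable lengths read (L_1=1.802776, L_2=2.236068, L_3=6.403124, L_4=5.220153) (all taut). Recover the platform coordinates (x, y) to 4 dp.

each cable: (A_i−P)·(A_i−P) = L_i²; let c_i = ‖A_i‖²−L_i²
c_1 = 0.0000+6.2500−3.2500 = 3.0000
row 1: -6.0000x + 5.0000y = -1.0000  (c_2=4.0000)
row 2: -12.0000x − 5.0000y = -17.0000  (c_3=20.0000)
row 3: -12.0000x + 0.0000y = -12.0000  (c_4=15.0000)
Cramer on rows 1–2 → x = 1.0000, y = 1.0000
check cable 4: ‖A_4−P‖² = 27.2500 ≈ L_4² = 27.2500 ✓

(1.0000, 1.0000)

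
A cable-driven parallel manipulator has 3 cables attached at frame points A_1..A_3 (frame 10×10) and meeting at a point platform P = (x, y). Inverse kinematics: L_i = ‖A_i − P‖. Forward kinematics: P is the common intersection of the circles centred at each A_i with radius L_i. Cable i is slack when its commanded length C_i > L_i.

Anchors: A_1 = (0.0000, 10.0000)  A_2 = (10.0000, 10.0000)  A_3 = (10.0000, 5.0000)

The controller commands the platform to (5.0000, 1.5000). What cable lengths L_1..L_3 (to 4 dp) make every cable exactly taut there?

(9.8615, 9.8615, 6.1033)

cable 1: Δx=-5.0000, Δy=8.5000; L_1 = √(Δx²+Δy²) = 9.8615
cable 2: Δx=5.0000, Δy=8.5000; L_2 = √(Δx²+Δy²) = 9.8615
cable 3: Δx=5.0000, Δy=3.5000; L_3 = √(Δx²+Δy²) = 6.1033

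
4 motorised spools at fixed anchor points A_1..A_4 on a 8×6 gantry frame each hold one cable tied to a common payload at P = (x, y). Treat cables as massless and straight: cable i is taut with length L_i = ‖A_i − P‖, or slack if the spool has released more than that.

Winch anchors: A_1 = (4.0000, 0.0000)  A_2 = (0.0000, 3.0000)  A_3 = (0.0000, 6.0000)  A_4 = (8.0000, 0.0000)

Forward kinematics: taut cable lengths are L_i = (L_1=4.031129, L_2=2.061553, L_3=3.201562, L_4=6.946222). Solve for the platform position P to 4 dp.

each cable: (A_i−P)·(A_i−P) = L_i²; let c_i = ‖A_i‖²−L_i²
c_1 = 16.0000+0.0000−16.2500 = -0.2500
row 1: 8.0000x − 6.0000y = -5.0000  (c_2=4.7500)
row 2: 8.0000x − 12.0000y = -26.0000  (c_3=25.7500)
row 3: -8.0000x + 0.0000y = -16.0000  (c_4=15.7500)
Cramer on rows 1–2 → x = 2.0000, y = 3.5000
check cable 4: ‖A_4−P‖² = 48.2500 ≈ L_4² = 48.2500 ✓

(2.0000, 3.5000)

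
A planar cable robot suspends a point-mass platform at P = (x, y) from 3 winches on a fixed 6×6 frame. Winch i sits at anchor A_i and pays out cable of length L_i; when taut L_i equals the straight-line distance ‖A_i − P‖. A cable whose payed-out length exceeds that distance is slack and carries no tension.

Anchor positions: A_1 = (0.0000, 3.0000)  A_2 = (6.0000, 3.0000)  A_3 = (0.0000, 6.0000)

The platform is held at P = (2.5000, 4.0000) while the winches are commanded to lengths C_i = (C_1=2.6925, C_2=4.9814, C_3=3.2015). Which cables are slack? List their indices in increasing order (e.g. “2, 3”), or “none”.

2

cable 1: L_1 = ‖A_1−P‖ = 2.6926;  C_1 = 2.6925 → taut
cable 2: L_2 = ‖A_2−P‖ = 3.6401;  C_2 = 4.9814 → slack
cable 3: L_3 = ‖A_3−P‖ = 3.2016;  C_3 = 3.2015 → taut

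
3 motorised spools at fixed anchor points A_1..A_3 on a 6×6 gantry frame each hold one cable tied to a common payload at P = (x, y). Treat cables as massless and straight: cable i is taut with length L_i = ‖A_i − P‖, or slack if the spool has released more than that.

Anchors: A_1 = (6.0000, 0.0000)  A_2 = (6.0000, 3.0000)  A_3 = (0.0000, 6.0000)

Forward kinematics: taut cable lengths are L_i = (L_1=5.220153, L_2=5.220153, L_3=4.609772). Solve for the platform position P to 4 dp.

expand ‖A_i−P‖²=L_i² and subtract eq 1 (q_i ≔ ‖A_i‖²−L_i²)
q_1 = 36.0000+0.0000−27.2500 = 8.7500
eq1−eq2 → [0.0000  -6.0000]·P = -9.0000
eq1−eq3 → [12.0000  -12.0000]·P = -6.0000
2×2 solve → P = (1.0000, 1.5000)

(1.0000, 1.5000)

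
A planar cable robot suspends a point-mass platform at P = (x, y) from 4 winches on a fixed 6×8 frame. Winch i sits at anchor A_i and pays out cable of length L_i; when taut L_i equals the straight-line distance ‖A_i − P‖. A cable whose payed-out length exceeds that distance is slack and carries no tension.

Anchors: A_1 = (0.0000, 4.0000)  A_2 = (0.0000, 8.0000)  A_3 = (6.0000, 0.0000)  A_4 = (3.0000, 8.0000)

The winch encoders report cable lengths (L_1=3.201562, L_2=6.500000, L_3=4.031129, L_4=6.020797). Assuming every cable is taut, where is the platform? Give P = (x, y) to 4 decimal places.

circle eqns → linear via eq_j − eq_1; set c_j = A_j·A_j − L_j²
c_1 = 0.0000+16.0000−10.2500 = 5.7500
0.0000·x − 8.0000·y = c_1−c_2 = -16.0000
-12.0000·x + 8.0000·y = c_1−c_3 = -14.0000
-6.0000·x − 8.0000·y = c_1−c_4 = -31.0000
solve first two rows → x=2.5000, y=2.0000
check cable 4: ‖A_4−P‖² = 36.2500 ≈ L_4² = 36.2500 ✓

(2.5000, 2.0000)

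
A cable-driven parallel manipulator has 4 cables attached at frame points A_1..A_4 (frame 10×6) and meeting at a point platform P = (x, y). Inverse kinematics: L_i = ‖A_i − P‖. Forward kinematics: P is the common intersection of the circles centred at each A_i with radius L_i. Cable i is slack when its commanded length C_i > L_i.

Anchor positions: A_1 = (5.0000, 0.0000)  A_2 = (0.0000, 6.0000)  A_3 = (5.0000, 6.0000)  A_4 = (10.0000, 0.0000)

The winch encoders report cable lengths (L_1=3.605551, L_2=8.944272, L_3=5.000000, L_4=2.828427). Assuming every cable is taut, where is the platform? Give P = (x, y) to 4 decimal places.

circle eqns → linear via eq_j − eq_1; set q_j = A_j·A_j − L_j²
q_1 = 25.0000+0.0000−13.0000 = 12.0000
10.0000·x − 12.0000·y = q_1−q_2 = 56.0000
0.0000·x − 12.0000·y = q_1−q_3 = -24.0000
-10.0000·x + 0.0000·y = q_1−q_4 = -80.0000
solve first two rows → x=8.0000, y=2.0000
check cable 4: ‖A_4−P‖² = 8.0000 ≈ L_4² = 8.0000 ✓

(8.0000, 2.0000)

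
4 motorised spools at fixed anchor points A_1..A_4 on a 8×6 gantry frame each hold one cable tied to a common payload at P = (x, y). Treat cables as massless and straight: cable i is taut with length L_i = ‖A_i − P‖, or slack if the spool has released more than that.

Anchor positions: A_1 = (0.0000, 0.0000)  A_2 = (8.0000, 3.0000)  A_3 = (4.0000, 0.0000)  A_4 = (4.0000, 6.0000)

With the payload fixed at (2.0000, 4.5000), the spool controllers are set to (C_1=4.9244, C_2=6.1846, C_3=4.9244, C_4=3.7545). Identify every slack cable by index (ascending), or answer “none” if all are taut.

4

cable 1: L_1 = ‖A_1−P‖ = 4.9244;  C_1 = 4.9244 → taut
cable 2: L_2 = ‖A_2−P‖ = 6.1847;  C_2 = 6.1846 → taut
cable 3: L_3 = ‖A_3−P‖ = 4.9244;  C_3 = 4.9244 → taut
cable 4: L_4 = ‖A_4−P‖ = 2.5000;  C_4 = 3.7545 → slack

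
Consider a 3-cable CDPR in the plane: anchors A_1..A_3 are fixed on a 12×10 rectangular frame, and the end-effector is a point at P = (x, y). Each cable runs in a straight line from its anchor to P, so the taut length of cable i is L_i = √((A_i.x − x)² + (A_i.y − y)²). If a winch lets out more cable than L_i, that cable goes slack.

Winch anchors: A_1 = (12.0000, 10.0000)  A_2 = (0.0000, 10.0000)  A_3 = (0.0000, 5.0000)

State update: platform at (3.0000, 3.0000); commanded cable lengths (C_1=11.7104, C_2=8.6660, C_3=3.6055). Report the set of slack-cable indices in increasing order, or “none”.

i=1: geometric 11.4018 vs commanded 11.7104 ⇒ slack
i=2: geometric 7.6158 vs commanded 8.6660 ⇒ slack
i=3: geometric 3.6056 vs commanded 3.6055 ⇒ taut

1, 2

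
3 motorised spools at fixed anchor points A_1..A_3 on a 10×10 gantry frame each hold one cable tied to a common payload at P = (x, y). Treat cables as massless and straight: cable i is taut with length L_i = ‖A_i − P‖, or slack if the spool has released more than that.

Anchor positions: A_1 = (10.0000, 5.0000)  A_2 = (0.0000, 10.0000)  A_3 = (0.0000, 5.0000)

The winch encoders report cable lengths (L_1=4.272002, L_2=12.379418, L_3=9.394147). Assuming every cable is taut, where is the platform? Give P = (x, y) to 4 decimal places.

circle eqns → linear via eq_j − eq_1; set k_j = A_j·A_j − L_j²
k_1 = 100.0000+25.0000−18.2500 = 106.7500
20.0000·x − 10.0000·y = k_1−k_2 = 160.0000
20.0000·x + 0.0000·y = k_1−k_3 = 170.0000
solve first two rows → x=8.5000, y=1.0000

(8.5000, 1.0000)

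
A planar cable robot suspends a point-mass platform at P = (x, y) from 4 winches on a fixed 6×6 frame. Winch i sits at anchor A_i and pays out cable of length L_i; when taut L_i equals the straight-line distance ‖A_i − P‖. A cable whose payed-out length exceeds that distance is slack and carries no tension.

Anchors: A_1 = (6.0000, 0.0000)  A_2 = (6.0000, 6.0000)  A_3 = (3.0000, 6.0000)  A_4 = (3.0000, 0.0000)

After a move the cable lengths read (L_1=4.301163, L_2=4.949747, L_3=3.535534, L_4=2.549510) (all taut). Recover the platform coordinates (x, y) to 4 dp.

(2.5000, 2.5000)

circle eqns → linear via eq_j − eq_1; set q_j = A_j·A_j − L_j²
q_1 = 36.0000+0.0000−18.5000 = 17.5000
0.0000·x − 12.0000·y = q_1−q_2 = -30.0000
6.0000·x − 12.0000·y = q_1−q_3 = -15.0000
6.0000·x + 0.0000·y = q_1−q_4 = 15.0000
solve first two rows → x=2.5000, y=2.5000
check cable 4: ‖A_4−P‖² = 6.5000 ≈ L_4² = 6.5000 ✓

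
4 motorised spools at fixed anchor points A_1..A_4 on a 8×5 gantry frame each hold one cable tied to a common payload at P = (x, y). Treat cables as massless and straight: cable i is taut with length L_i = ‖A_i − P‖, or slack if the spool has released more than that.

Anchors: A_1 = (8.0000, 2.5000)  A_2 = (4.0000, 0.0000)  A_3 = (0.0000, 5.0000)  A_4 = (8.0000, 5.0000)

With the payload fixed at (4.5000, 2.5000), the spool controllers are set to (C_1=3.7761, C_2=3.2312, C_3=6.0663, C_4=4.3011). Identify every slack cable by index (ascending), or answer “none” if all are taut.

1, 2, 3

i=1: geometric 3.5000 vs commanded 3.7761 ⇒ slack
i=2: geometric 2.5495 vs commanded 3.2312 ⇒ slack
i=3: geometric 5.1478 vs commanded 6.0663 ⇒ slack
i=4: geometric 4.3012 vs commanded 4.3011 ⇒ taut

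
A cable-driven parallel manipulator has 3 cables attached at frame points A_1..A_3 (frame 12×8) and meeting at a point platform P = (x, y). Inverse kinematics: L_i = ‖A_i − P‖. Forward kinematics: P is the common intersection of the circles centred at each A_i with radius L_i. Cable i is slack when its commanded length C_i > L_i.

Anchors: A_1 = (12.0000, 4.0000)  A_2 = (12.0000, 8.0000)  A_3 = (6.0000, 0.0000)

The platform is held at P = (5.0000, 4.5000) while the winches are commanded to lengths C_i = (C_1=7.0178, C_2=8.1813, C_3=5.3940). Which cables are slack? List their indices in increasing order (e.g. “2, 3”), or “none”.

2, 3

i=1: geometric 7.0178 vs commanded 7.0178 ⇒ taut
i=2: geometric 7.8262 vs commanded 8.1813 ⇒ slack
i=3: geometric 4.6098 vs commanded 5.3940 ⇒ slack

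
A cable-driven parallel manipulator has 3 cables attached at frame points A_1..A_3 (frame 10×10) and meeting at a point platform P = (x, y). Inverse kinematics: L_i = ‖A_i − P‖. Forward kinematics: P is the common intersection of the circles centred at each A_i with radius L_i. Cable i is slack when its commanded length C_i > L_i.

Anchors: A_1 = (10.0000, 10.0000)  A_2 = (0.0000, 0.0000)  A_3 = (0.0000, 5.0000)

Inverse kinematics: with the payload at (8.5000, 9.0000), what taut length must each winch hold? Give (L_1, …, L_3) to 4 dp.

L_1 = √((10.0000−8.5000)² + (10.0000−9.0000)²) = 1.8028
L_2 = √((0.0000−8.5000)² + (0.0000−9.0000)²) = 12.3794
L_3 = √((0.0000−8.5000)² + (5.0000−9.0000)²) = 9.3941

(1.8028, 12.3794, 9.3941)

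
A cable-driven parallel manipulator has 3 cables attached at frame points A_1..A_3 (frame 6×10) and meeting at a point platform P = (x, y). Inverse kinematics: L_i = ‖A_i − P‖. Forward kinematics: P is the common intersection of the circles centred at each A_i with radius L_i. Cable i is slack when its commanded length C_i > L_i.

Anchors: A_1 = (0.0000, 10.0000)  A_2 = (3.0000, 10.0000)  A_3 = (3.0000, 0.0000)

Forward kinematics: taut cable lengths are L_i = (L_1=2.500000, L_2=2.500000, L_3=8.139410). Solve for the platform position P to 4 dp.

circle eqns → linear via eq_j − eq_1; set c_j = A_j·A_j − L_j²
c_1 = 0.0000+100.0000−6.2500 = 93.7500
-6.0000·x + 0.0000·y = c_1−c_2 = -9.0000
-6.0000·x + 20.0000·y = c_1−c_3 = 151.0000
solve first two rows → x=1.5000, y=8.0000

(1.5000, 8.0000)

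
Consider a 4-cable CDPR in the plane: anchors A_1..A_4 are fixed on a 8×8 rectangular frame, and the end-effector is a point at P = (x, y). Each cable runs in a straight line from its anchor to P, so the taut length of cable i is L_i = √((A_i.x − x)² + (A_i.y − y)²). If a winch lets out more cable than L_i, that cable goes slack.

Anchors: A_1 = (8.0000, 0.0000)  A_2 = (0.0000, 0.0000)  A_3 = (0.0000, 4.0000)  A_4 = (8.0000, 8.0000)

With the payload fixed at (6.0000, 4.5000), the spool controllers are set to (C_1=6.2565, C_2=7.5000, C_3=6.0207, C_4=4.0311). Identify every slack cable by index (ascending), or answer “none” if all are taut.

cable 1: L_1 = ‖A_1−P‖ = 4.9244;  C_1 = 6.2565 → slack
cable 2: L_2 = ‖A_2−P‖ = 7.5000;  C_2 = 7.5000 → taut
cable 3: L_3 = ‖A_3−P‖ = 6.0208;  C_3 = 6.0207 → taut
cable 4: L_4 = ‖A_4−P‖ = 4.0311;  C_4 = 4.0311 → taut

1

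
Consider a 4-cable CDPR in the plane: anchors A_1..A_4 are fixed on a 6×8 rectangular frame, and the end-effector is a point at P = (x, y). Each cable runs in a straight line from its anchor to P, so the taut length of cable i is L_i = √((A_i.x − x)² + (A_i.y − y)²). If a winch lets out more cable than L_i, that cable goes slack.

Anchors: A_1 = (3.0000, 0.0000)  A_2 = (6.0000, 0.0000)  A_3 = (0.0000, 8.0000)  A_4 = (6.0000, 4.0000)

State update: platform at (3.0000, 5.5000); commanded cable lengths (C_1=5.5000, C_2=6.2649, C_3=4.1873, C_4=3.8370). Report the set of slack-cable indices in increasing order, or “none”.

i=1: geometric 5.5000 vs commanded 5.5000 ⇒ taut
i=2: geometric 6.2650 vs commanded 6.2649 ⇒ taut
i=3: geometric 3.9051 vs commanded 4.1873 ⇒ slack
i=4: geometric 3.3541 vs commanded 3.8370 ⇒ slack

3, 4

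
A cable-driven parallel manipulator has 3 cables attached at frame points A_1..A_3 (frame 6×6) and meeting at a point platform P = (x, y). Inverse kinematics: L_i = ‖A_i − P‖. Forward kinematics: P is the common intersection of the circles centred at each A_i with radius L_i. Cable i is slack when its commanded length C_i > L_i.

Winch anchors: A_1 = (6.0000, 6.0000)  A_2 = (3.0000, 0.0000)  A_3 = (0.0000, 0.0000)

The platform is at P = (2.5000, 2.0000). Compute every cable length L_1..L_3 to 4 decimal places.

(5.3151, 2.0616, 3.2016)

L_1: Δ = A_1−P = (3.5000, 4.0000) → ‖Δ‖ = √28.2500 = 5.3151
L_2: Δ = A_2−P = (0.5000, -2.0000) → ‖Δ‖ = √4.2500 = 2.0616
L_3: Δ = A_3−P = (-2.5000, -2.0000) → ‖Δ‖ = √10.2500 = 3.2016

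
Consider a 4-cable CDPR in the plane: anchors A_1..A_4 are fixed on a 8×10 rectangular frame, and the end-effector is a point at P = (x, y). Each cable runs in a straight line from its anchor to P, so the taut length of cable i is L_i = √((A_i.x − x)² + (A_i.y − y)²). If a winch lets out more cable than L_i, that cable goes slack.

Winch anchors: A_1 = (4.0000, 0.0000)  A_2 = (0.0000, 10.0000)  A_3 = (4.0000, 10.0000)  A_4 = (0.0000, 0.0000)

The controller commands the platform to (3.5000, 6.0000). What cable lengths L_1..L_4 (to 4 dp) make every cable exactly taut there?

cable 1: Δx=0.5000, Δy=-6.0000; L_1 = √(Δx²+Δy²) = 6.0208
cable 2: Δx=-3.5000, Δy=4.0000; L_2 = √(Δx²+Δy²) = 5.3151
cable 3: Δx=0.5000, Δy=4.0000; L_3 = √(Δx²+Δy²) = 4.0311
cable 4: Δx=-3.5000, Δy=-6.0000; L_4 = √(Δx²+Δy²) = 6.9462

(6.0208, 5.3151, 4.0311, 6.9462)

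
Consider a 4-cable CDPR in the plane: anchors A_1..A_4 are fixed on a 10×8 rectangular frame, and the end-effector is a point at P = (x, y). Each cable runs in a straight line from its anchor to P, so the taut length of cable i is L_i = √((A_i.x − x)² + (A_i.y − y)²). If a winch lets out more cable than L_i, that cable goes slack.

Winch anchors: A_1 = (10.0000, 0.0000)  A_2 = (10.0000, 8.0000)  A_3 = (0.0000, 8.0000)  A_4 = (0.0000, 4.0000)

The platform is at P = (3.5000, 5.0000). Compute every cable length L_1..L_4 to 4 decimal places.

L_1 = √((10.0000−3.5000)² + (0.0000−5.0000)²) = 8.2006
L_2 = √((10.0000−3.5000)² + (8.0000−5.0000)²) = 7.1589
L_3 = √((0.0000−3.5000)² + (8.0000−5.0000)²) = 4.6098
L_4 = √((0.0000−3.5000)² + (4.0000−5.0000)²) = 3.6401

(8.2006, 7.1589, 4.6098, 3.6401)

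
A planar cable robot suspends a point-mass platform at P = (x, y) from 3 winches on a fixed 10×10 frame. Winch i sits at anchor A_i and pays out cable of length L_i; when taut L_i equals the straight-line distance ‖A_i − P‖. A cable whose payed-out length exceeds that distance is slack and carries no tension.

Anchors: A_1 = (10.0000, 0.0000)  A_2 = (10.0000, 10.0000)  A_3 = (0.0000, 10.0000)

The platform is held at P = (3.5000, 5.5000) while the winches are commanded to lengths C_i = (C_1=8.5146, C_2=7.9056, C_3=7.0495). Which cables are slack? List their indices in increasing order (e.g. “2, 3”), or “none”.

cable 1: L_1 = ‖A_1−P‖ = 8.5147;  C_1 = 8.5146 → taut
cable 2: L_2 = ‖A_2−P‖ = 7.9057;  C_2 = 7.9056 → taut
cable 3: L_3 = ‖A_3−P‖ = 5.7009;  C_3 = 7.0495 → slack

3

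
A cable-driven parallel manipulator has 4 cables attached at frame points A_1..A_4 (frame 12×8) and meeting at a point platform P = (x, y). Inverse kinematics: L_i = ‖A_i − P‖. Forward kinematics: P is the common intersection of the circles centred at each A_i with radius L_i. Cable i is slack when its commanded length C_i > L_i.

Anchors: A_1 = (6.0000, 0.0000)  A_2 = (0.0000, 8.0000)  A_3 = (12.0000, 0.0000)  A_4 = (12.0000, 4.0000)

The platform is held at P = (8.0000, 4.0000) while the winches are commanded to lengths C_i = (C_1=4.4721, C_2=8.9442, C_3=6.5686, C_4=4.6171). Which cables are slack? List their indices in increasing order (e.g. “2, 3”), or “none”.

i=1: geometric 4.4721 vs commanded 4.4721 ⇒ taut
i=2: geometric 8.9443 vs commanded 8.9442 ⇒ taut
i=3: geometric 5.6569 vs commanded 6.5686 ⇒ slack
i=4: geometric 4.0000 vs commanded 4.6171 ⇒ slack

3, 4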